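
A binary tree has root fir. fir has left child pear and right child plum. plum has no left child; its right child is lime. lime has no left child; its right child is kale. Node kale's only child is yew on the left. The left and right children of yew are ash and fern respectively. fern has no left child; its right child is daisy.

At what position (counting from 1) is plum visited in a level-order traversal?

Level-order visits nodes level by level from the root, left to right within each level.
Level 0: fir
Level 1: pear, plum
Level 2: lime
Level 3: kale
Level 4: yew
Level 5: ash, fern
Level 6: daisy
Full level-order sequence: fir, pear, plum, lime, kale, yew, ash, fern, daisy.

3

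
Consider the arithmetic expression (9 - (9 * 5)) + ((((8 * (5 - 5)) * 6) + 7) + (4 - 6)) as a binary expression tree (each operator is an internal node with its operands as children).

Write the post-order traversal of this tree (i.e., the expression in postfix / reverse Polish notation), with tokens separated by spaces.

9 9 5 * - 8 5 5 - * 6 * 7 + 4 6 - + +

Post-order on an expression tree gives postfix notation: for each operator, emit left operand, right operand, then the operator.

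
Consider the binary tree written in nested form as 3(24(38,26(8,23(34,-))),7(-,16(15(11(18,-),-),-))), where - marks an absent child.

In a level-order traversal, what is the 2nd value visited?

Level-order visits nodes level by level from the root, left to right within each level.
Level 0: 3
Level 1: 24, 7
Level 2: 38, 26, 16
Level 3: 8, 23, 15
Level 4: 34, 11
Level 5: 18
Full level-order sequence: 3, 24, 7, 38, 26, 16, 8, 23, 15, 34, 11, 18.

24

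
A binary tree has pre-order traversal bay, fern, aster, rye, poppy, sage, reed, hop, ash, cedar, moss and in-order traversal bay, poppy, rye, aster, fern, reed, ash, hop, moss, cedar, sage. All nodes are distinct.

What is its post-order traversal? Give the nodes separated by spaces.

poppy rye aster ash moss cedar hop reed sage fern bay

The first element of pre-order is the root; it splits in-order into left and right subtrees.
Root bay: left subtree has 0 nodes { }, right has 10 {poppy, rye, aster, fern, reed, ash, hop, moss, cedar, sage}.
  Root fern: left subtree has 3 nodes {poppy, rye, aster}, right has 6 {reed, ash, hop, moss, cedar, sage}.
    Root aster: left subtree has 2 nodes {poppy, rye}, right has 0 { }.
      Root rye: left subtree has 1 node {poppy}, right has 0 { }.
    Root sage: left subtree has 5 nodes {reed, ash, hop, moss, cedar}, right has 0 { }.
      Root reed: left subtree has 0 nodes { }, right has 4 {ash, hop, moss, cedar}.
        Root hop: left subtree has 1 node {ash}, right has 2 {moss, cedar}.
          Root cedar: left subtree has 1 node {moss}, right has 0 { }.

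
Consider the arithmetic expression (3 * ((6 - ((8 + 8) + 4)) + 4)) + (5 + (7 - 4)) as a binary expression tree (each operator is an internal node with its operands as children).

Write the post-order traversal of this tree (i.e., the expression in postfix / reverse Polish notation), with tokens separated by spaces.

Post-order on an expression tree gives postfix notation: for each operator, emit left operand, right operand, then the operator.

3 6 8 8 + 4 + - 4 + * 5 7 4 - + +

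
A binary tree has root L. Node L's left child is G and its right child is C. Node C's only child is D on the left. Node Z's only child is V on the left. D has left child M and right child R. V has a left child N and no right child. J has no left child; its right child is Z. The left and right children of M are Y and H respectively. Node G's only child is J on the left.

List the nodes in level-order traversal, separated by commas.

Level-order visits nodes level by level from the root, left to right within each level.
Level 0: L
Level 1: G, C
Level 2: J, D
Level 3: Z, M, R
Level 4: V, Y, H
Level 5: N

L, G, C, J, D, Z, M, R, V, Y, H, N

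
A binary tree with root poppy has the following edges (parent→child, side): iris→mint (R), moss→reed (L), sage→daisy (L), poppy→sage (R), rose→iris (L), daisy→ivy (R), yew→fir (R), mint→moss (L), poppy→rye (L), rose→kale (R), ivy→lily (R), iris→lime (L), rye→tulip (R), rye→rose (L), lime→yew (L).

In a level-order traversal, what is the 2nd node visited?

rye

Level-order visits nodes level by level from the root, left to right within each level.
Level 0: poppy
Level 1: rye, sage
Level 2: rose, tulip, daisy
Level 3: iris, kale, ivy
Level 4: lime, mint, lily
Level 5: yew, moss
Level 6: fir, reed
Full level-order sequence: poppy, rye, sage, rose, tulip, daisy, iris, kale, ivy, lime, mint, lily, yew, moss, fir, reed.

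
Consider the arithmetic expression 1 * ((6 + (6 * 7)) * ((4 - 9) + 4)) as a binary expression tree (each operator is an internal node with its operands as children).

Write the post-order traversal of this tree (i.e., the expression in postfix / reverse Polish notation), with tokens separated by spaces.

Post-order on an expression tree gives postfix notation: for each operator, emit left operand, right operand, then the operator.

1 6 6 7 * + 4 9 - 4 + * *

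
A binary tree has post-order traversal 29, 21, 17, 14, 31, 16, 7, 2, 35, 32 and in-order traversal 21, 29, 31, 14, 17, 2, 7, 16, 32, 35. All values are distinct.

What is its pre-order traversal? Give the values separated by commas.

32, 2, 31, 21, 29, 14, 17, 7, 16, 35

The last element of post-order is the root; it splits in-order into left and right subtrees.
Root 32: left subtree has 8 nodes {21, 29, 31, 14, 17, 2, 7, 16}, right has 1 {35}.
  Root 2: left subtree has 5 nodes {21, 29, 31, 14, 17}, right has 2 {7, 16}.
    Root 31: left subtree has 2 nodes {21, 29}, right has 2 {14, 17}.
      Root 21: left subtree has 0 nodes { }, right has 1 {29}.
      Root 14: left subtree has 0 nodes { }, right has 1 {17}.
    Root 7: left subtree has 0 nodes { }, right has 1 {16}.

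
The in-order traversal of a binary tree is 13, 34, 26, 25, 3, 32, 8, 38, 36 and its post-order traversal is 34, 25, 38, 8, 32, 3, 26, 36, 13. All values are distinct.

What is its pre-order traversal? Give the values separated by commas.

13, 36, 26, 34, 3, 25, 32, 8, 38

The last element of post-order is the root; it splits in-order into left and right subtrees.
Root 13: left subtree has 0 nodes { }, right has 8 {34, 26, 25, 3, 32, 8, 38, 36}.
  Root 36: left subtree has 7 nodes {34, 26, 25, 3, 32, 8, 38}, right has 0 { }.
    Root 26: left subtree has 1 node {34}, right has 5 {25, 3, 32, 8, 38}.
      Root 3: left subtree has 1 node {25}, right has 3 {32, 8, 38}.
        Root 32: left subtree has 0 nodes { }, right has 2 {8, 38}.
          Root 8: left subtree has 0 nodes { }, right has 1 {38}.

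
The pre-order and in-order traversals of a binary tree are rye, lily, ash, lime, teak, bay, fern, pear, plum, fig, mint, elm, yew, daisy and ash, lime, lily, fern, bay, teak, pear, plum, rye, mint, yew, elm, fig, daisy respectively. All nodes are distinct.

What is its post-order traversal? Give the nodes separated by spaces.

lime ash fern bay plum pear teak lily yew elm mint daisy fig rye

The first element of pre-order is the root; it splits in-order into left and right subtrees.
Root rye: left subtree has 8 nodes {ash, lime, lily, fern, bay, teak, pear, plum}, right has 5 {mint, yew, elm, fig, daisy}.
  Root lily: left subtree has 2 nodes {ash, lime}, right has 5 {fern, bay, teak, pear, plum}.
    Root ash: left subtree has 0 nodes { }, right has 1 {lime}.
    Root teak: left subtree has 2 nodes {fern, bay}, right has 2 {pear, plum}.
      Root bay: left subtree has 1 node {fern}, right has 0 { }.
      Root pear: left subtree has 0 nodes { }, right has 1 {plum}.
  Root fig: left subtree has 3 nodes {mint, yew, elm}, right has 1 {daisy}.
    Root mint: left subtree has 0 nodes { }, right has 2 {yew, elm}.
      Root elm: left subtree has 1 node {yew}, right has 0 { }.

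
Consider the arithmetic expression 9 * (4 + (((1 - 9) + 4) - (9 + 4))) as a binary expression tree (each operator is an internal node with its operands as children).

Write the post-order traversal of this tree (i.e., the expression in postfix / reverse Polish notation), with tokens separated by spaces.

9 4 1 9 - 4 + 9 4 + - + *

Post-order on an expression tree gives postfix notation: for each operator, emit left operand, right operand, then the operator.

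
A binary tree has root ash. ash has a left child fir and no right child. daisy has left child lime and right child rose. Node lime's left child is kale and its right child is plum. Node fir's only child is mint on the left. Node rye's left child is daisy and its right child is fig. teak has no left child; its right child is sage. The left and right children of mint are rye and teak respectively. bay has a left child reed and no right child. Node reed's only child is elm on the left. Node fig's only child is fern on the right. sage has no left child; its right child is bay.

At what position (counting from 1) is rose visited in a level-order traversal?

10

Level-order visits nodes level by level from the root, left to right within each level.
Level 0: ash
Level 1: fir
Level 2: mint
Level 3: rye, teak
Level 4: daisy, fig, sage
Level 5: lime, rose, fern, bay
Level 6: kale, plum, reed
Level 7: elm
Full level-order sequence: ash, fir, mint, rye, teak, daisy, fig, sage, lime, rose, fern, bay, kale, plum, reed, elm.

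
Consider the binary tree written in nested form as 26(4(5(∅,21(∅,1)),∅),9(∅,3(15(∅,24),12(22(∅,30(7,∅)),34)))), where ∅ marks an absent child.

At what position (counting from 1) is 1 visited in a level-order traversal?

Level-order visits nodes level by level from the root, left to right within each level.
Level 0: 26
Level 1: 4, 9
Level 2: 5, 3
Level 3: 21, 15, 12
Level 4: 1, 24, 22, 34
Level 5: 30
Level 6: 7
Full level-order sequence: 26, 4, 9, 5, 3, 21, 15, 12, 1, 24, 22, 34, 30, 7.

9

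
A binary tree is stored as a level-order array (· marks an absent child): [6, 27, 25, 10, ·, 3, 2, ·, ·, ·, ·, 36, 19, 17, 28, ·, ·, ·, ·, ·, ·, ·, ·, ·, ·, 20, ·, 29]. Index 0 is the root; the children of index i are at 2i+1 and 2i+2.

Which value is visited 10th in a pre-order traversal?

Pre-order visits the node, then its left subtree, then its right subtree.
Visit 6.
At 6: go left to 27.
  Visit 27.
  At 27: go left to 10.
    10 is a leaf — visit 10.
  At 27: no right child.
At 6: go right to 25.
  Visit 25.
  At 25: go left to 3.
    Visit 3.
    At 3: go left to 36.
      36 is a leaf — visit 36.
    At 3: go right to 19.
      Visit 19.
      At 19: go left to 20.
        20 is a leaf — visit 20.
      At 19: no right child.
  At 25: go right to 2.
    Visit 2.
    At 2: go left to 17.
      Visit 17.
      At 17: go left to 29.
        29 is a leaf — visit 29.
      At 17: no right child.
    At 2: go right to 28.
      28 is a leaf — visit 28.
Full pre-order sequence: 6, 27, 10, 25, 3, 36, 19, 20, 2, 17, 29, 28.

17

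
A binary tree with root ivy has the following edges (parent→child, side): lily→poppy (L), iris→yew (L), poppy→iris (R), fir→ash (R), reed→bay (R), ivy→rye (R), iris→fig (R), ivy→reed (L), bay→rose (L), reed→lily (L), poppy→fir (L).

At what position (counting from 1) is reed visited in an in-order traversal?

8

In-order visits the left subtree, then the node, then the right subtree.
At ivy: go left to reed.
  At reed: go left to lily.
    At lily: go left to poppy.
      At poppy: go left to fir.
        At fir: no left child.
        Visit fir.
        At fir: go right to ash.
          ash is a leaf — visit ash.
      Visit poppy.
      At poppy: go right to iris.
        At iris: go left to yew.
          yew is a leaf — visit yew.
        Visit iris.
        At iris: go right to fig.
          fig is a leaf — visit fig.
    Visit lily.
    At lily: no right child.
  Visit reed.
  At reed: go right to bay.
    At bay: go left to rose.
      rose is a leaf — visit rose.
    Visit bay.
    At bay: no right child.
Visit ivy.
At ivy: go right to rye.
  rye is a leaf — visit rye.
Full in-order sequence: fir, ash, poppy, yew, iris, fig, lily, reed, rose, bay, ivy, rye.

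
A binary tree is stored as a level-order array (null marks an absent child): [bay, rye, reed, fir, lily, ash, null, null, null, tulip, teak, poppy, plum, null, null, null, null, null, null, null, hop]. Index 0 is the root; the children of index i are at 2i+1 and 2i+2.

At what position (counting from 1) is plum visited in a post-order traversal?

Post-order visits the left subtree, then the right subtree, then the node.
At bay: go left to rye.
  At rye: go left to fir.
    fir is a leaf — visit fir.
  At rye: go right to lily.
    At lily: go left to tulip.
      At tulip: no left child.
      At tulip: go right to hop.
        hop is a leaf — visit hop.
      Visit tulip.
    At lily: go right to teak.
      teak is a leaf — visit teak.
    Visit lily.
  Visit rye.
At bay: go right to reed.
  At reed: go left to ash.
    At ash: go left to poppy.
      poppy is a leaf — visit poppy.
    At ash: go right to plum.
      plum is a leaf — visit plum.
    Visit ash.
  At reed: no right child.
  Visit reed.
Visit bay.
Full post-order sequence: fir, hop, tulip, teak, lily, rye, poppy, plum, ash, reed, bay.

8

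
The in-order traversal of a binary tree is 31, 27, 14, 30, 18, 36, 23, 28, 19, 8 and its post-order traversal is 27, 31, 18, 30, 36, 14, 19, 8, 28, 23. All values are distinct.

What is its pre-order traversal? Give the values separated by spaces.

23 14 31 27 36 30 18 28 8 19

The last element of post-order is the root; it splits in-order into left and right subtrees.
Root 23: left subtree has 6 nodes {31, 27, 14, 30, 18, 36}, right has 3 {28, 19, 8}.
  Root 14: left subtree has 2 nodes {31, 27}, right has 3 {30, 18, 36}.
    Root 31: left subtree has 0 nodes { }, right has 1 {27}.
    Root 36: left subtree has 2 nodes {30, 18}, right has 0 { }.
      Root 30: left subtree has 0 nodes { }, right has 1 {18}.
  Root 28: left subtree has 0 nodes { }, right has 2 {19, 8}.
    Root 8: left subtree has 1 node {19}, right has 0 { }.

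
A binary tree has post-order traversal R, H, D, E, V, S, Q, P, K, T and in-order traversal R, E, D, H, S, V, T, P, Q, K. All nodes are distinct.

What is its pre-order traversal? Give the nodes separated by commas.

The last element of post-order is the root; it splits in-order into left and right subtrees.
Root T: left subtree has 6 nodes {R, E, D, H, S, V}, right has 3 {P, Q, K}.
  Root S: left subtree has 4 nodes {R, E, D, H}, right has 1 {V}.
    Root E: left subtree has 1 node {R}, right has 2 {D, H}.
      Root D: left subtree has 0 nodes { }, right has 1 {H}.
  Root K: left subtree has 2 nodes {P, Q}, right has 0 { }.
    Root P: left subtree has 0 nodes { }, right has 1 {Q}.

T, S, E, R, D, H, V, K, P, Q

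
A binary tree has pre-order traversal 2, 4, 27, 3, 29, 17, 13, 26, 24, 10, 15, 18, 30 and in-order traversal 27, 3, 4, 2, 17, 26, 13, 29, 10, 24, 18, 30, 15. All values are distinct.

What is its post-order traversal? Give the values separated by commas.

3, 27, 4, 26, 13, 17, 10, 30, 18, 15, 24, 29, 2

The first element of pre-order is the root; it splits in-order into left and right subtrees.
Root 2: left subtree has 3 nodes {27, 3, 4}, right has 9 {17, 26, 13, 29, 10, 24, 18, 30, 15}.
  Root 4: left subtree has 2 nodes {27, 3}, right has 0 { }.
    Root 27: left subtree has 0 nodes { }, right has 1 {3}.
  Root 29: left subtree has 3 nodes {17, 26, 13}, right has 5 {10, 24, 18, 30, 15}.
    Root 17: left subtree has 0 nodes { }, right has 2 {26, 13}.
      Root 13: left subtree has 1 node {26}, right has 0 { }.
    Root 24: left subtree has 1 node {10}, right has 3 {18, 30, 15}.
      Root 15: left subtree has 2 nodes {18, 30}, right has 0 { }.
        Root 18: left subtree has 0 nodes { }, right has 1 {30}.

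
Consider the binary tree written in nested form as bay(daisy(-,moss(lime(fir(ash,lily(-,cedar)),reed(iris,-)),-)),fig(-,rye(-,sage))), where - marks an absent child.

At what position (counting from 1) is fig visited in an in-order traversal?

11

In-order visits the left subtree, then the node, then the right subtree.
At bay: go left to daisy.
  At daisy: no left child.
  Visit daisy.
  At daisy: go right to moss.
    At moss: go left to lime.
      At lime: go left to fir.
        At fir: go left to ash.
          ash is a leaf — visit ash.
        Visit fir.
        At fir: go right to lily.
          At lily: no left child.
          Visit lily.
          At lily: go right to cedar.
            cedar is a leaf — visit cedar.
      Visit lime.
      At lime: go right to reed.
        At reed: go left to iris.
          iris is a leaf — visit iris.
        Visit reed.
        At reed: no right child.
    Visit moss.
    At moss: no right child.
Visit bay.
At bay: go right to fig.
  At fig: no left child.
  Visit fig.
  At fig: go right to rye.
    At rye: no left child.
    Visit rye.
    At rye: go right to sage.
      sage is a leaf — visit sage.
Full in-order sequence: daisy, ash, fir, lily, cedar, lime, iris, reed, moss, bay, fig, rye, sage.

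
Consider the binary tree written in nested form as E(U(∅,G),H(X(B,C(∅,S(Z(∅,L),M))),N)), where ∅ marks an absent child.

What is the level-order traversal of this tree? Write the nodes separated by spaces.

Level-order visits nodes level by level from the root, left to right within each level.
Level 0: E
Level 1: U, H
Level 2: G, X, N
Level 3: B, C
Level 4: S
Level 5: Z, M
Level 6: L

E U H G X N B C S Z M L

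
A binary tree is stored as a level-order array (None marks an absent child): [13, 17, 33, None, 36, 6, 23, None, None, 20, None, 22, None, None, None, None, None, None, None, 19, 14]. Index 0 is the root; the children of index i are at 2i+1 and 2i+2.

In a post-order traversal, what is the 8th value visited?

Post-order visits the left subtree, then the right subtree, then the node.
At 13: go left to 17.
  At 17: no left child.
  At 17: go right to 36.
    At 36: go left to 20.
      At 20: go left to 19.
        19 is a leaf — visit 19.
      At 20: go right to 14.
        14 is a leaf — visit 14.
      Visit 20.
    At 36: no right child.
    Visit 36.
  Visit 17.
At 13: go right to 33.
  At 33: go left to 6.
    At 6: go left to 22.
      22 is a leaf — visit 22.
    At 6: no right child.
    Visit 6.
  At 33: go right to 23.
    23 is a leaf — visit 23.
  Visit 33.
Visit 13.
Full post-order sequence: 19, 14, 20, 36, 17, 22, 6, 23, 33, 13.

23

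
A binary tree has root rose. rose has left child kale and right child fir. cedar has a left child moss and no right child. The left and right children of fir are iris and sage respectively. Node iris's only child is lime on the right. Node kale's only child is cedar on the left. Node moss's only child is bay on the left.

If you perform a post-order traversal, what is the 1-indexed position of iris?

Post-order visits the left subtree, then the right subtree, then the node.
At rose: go left to kale.
  At kale: go left to cedar.
    At cedar: go left to moss.
      At moss: go left to bay.
        bay is a leaf — visit bay.
      At moss: no right child.
      Visit moss.
    At cedar: no right child.
    Visit cedar.
  At kale: no right child.
  Visit kale.
At rose: go right to fir.
  At fir: go left to iris.
    At iris: no left child.
    At iris: go right to lime.
      lime is a leaf — visit lime.
    Visit iris.
  At fir: go right to sage.
    sage is a leaf — visit sage.
  Visit fir.
Visit rose.
Full post-order sequence: bay, moss, cedar, kale, lime, iris, sage, fir, rose.

6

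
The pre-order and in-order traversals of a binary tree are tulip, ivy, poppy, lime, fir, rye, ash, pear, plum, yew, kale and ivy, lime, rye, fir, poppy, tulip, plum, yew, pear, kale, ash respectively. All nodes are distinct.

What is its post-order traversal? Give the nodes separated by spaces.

The first element of pre-order is the root; it splits in-order into left and right subtrees.
Root tulip: left subtree has 5 nodes {ivy, lime, rye, fir, poppy}, right has 5 {plum, yew, pear, kale, ash}.
  Root ivy: left subtree has 0 nodes { }, right has 4 {lime, rye, fir, poppy}.
    Root poppy: left subtree has 3 nodes {lime, rye, fir}, right has 0 { }.
      Root lime: left subtree has 0 nodes { }, right has 2 {rye, fir}.
        Root fir: left subtree has 1 node {rye}, right has 0 { }.
  Root ash: left subtree has 4 nodes {plum, yew, pear, kale}, right has 0 { }.
    Root pear: left subtree has 2 nodes {plum, yew}, right has 1 {kale}.
      Root plum: left subtree has 0 nodes { }, right has 1 {yew}.

rye fir lime poppy ivy yew plum kale pear ash tulip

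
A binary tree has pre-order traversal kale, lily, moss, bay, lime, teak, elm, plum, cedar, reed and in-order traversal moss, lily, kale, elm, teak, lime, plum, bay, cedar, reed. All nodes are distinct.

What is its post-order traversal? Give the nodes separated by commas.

moss, lily, elm, teak, plum, lime, reed, cedar, bay, kale

The first element of pre-order is the root; it splits in-order into left and right subtrees.
Root kale: left subtree has 2 nodes {moss, lily}, right has 7 {elm, teak, lime, plum, bay, cedar, reed}.
  Root lily: left subtree has 1 node {moss}, right has 0 { }.
  Root bay: left subtree has 4 nodes {elm, teak, lime, plum}, right has 2 {cedar, reed}.
    Root lime: left subtree has 2 nodes {elm, teak}, right has 1 {plum}.
      Root teak: left subtree has 1 node {elm}, right has 0 { }.
    Root cedar: left subtree has 0 nodes { }, right has 1 {reed}.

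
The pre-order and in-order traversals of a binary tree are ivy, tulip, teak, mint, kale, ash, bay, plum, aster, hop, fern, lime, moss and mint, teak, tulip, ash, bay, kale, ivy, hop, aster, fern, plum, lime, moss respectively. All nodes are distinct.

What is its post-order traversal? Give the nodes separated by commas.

mint, teak, bay, ash, kale, tulip, hop, fern, aster, moss, lime, plum, ivy

The first element of pre-order is the root; it splits in-order into left and right subtrees.
Root ivy: left subtree has 6 nodes {mint, teak, tulip, ash, bay, kale}, right has 6 {hop, aster, fern, plum, lime, moss}.
  Root tulip: left subtree has 2 nodes {mint, teak}, right has 3 {ash, bay, kale}.
    Root teak: left subtree has 1 node {mint}, right has 0 { }.
    Root kale: left subtree has 2 nodes {ash, bay}, right has 0 { }.
      Root ash: left subtree has 0 nodes { }, right has 1 {bay}.
  Root plum: left subtree has 3 nodes {hop, aster, fern}, right has 2 {lime, moss}.
    Root aster: left subtree has 1 node {hop}, right has 1 {fern}.
    Root lime: left subtree has 0 nodes { }, right has 1 {moss}.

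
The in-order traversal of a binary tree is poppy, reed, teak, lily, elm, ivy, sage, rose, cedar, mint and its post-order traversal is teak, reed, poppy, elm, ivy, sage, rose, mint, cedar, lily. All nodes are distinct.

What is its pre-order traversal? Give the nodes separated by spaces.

lily poppy reed teak cedar rose sage ivy elm mint

The last element of post-order is the root; it splits in-order into left and right subtrees.
Root lily: left subtree has 3 nodes {poppy, reed, teak}, right has 6 {elm, ivy, sage, rose, cedar, mint}.
  Root poppy: left subtree has 0 nodes { }, right has 2 {reed, teak}.
    Root reed: left subtree has 0 nodes { }, right has 1 {teak}.
  Root cedar: left subtree has 4 nodes {elm, ivy, sage, rose}, right has 1 {mint}.
    Root rose: left subtree has 3 nodes {elm, ivy, sage}, right has 0 { }.
      Root sage: left subtree has 2 nodes {elm, ivy}, right has 0 { }.
        Root ivy: left subtree has 1 node {elm}, right has 0 { }.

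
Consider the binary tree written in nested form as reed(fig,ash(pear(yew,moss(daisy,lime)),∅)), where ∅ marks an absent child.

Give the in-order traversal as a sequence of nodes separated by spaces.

In-order visits the left subtree, then the node, then the right subtree.
At reed: go left to fig.
  fig is a leaf — visit fig.
Visit reed.
At reed: go right to ash.
  At ash: go left to pear.
    At pear: go left to yew.
      yew is a leaf — visit yew.
    Visit pear.
    At pear: go right to moss.
      At moss: go left to daisy.
        daisy is a leaf — visit daisy.
      Visit moss.
      At moss: go right to lime.
        lime is a leaf — visit lime.
  Visit ash.
  At ash: no right child.

fig reed yew pear daisy moss lime ash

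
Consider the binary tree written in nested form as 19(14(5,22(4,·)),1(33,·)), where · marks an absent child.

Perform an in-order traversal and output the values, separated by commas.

5, 14, 4, 22, 19, 33, 1

In-order visits the left subtree, then the node, then the right subtree.
At 19: go left to 14.
  At 14: go left to 5.
    5 is a leaf — visit 5.
  Visit 14.
  At 14: go right to 22.
    At 22: go left to 4.
      4 is a leaf — visit 4.
    Visit 22.
    At 22: no right child.
Visit 19.
At 19: go right to 1.
  At 1: go left to 33.
    33 is a leaf — visit 33.
  Visit 1.
  At 1: no right child.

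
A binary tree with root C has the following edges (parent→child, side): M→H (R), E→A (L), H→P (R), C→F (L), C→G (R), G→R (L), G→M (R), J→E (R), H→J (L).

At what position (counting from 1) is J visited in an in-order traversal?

In-order visits the left subtree, then the node, then the right subtree.
At C: go left to F.
  F is a leaf — visit F.
Visit C.
At C: go right to G.
  At G: go left to R.
    R is a leaf — visit R.
  Visit G.
  At G: go right to M.
    At M: no left child.
    Visit M.
    At M: go right to H.
      At H: go left to J.
        At J: no left child.
        Visit J.
        At J: go right to E.
          At E: go left to A.
            A is a leaf — visit A.
          Visit E.
          At E: no right child.
      Visit H.
      At H: go right to P.
        P is a leaf — visit P.
Full in-order sequence: F, C, R, G, M, J, A, E, H, P.

6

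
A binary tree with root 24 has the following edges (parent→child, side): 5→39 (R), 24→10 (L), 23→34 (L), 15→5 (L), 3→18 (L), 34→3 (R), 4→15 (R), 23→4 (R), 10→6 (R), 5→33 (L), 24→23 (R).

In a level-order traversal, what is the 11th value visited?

Level-order visits nodes level by level from the root, left to right within each level.
Level 0: 24
Level 1: 10, 23
Level 2: 6, 34, 4
Level 3: 3, 15
Level 4: 18, 5
Level 5: 33, 39
Full level-order sequence: 24, 10, 23, 6, 34, 4, 3, 15, 18, 5, 33, 39.

33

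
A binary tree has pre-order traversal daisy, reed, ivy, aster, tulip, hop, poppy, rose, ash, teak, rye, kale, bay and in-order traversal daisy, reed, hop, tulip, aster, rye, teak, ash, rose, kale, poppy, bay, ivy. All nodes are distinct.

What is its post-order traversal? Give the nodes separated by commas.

hop, tulip, rye, teak, ash, kale, rose, bay, poppy, aster, ivy, reed, daisy

The first element of pre-order is the root; it splits in-order into left and right subtrees.
Root daisy: left subtree has 0 nodes { }, right has 12 {reed, hop, tulip, aster, rye, teak, ash, rose, kale, poppy, bay, ivy}.
  Root reed: left subtree has 0 nodes { }, right has 11 {hop, tulip, aster, rye, teak, ash, rose, kale, poppy, bay, ivy}.
    Root ivy: left subtree has 10 nodes {hop, tulip, aster, rye, teak, ash, rose, kale, poppy, bay}, right has 0 { }.
      Root aster: left subtree has 2 nodes {hop, tulip}, right has 7 {rye, teak, ash, rose, kale, poppy, bay}.
        Root tulip: left subtree has 1 node {hop}, right has 0 { }.
        Root poppy: left subtree has 5 nodes {rye, teak, ash, rose, kale}, right has 1 {bay}.
          Root rose: left subtree has 3 nodes {rye, teak, ash}, right has 1 {kale}.
            Root ash: left subtree has 2 nodes {rye, teak}, right has 0 { }.
              Root teak: left subtree has 1 node {rye}, right has 0 { }.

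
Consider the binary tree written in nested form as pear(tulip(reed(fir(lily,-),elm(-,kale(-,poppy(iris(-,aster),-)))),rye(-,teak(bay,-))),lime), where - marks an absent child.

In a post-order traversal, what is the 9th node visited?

Post-order visits the left subtree, then the right subtree, then the node.
At pear: go left to tulip.
  At tulip: go left to reed.
    At reed: go left to fir.
      At fir: go left to lily.
        lily is a leaf — visit lily.
      At fir: no right child.
      Visit fir.
    At reed: go right to elm.
      At elm: no left child.
      At elm: go right to kale.
        At kale: no left child.
        At kale: go right to poppy.
          At poppy: go left to iris.
            At iris: no left child.
            At iris: go right to aster.
              aster is a leaf — visit aster.
            Visit iris.
          At poppy: no right child.
          Visit poppy.
        Visit kale.
      Visit elm.
    Visit reed.
  At tulip: go right to rye.
    At rye: no left child.
    At rye: go right to teak.
      At teak: go left to bay.
        bay is a leaf — visit bay.
      At teak: no right child.
      Visit teak.
    Visit rye.
  Visit tulip.
At pear: go right to lime.
  lime is a leaf — visit lime.
Visit pear.
Full post-order sequence: lily, fir, aster, iris, poppy, kale, elm, reed, bay, teak, rye, tulip, lime, pear.

bay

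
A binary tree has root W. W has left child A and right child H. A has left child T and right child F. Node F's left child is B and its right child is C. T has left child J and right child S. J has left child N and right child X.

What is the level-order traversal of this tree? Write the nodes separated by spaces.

Level-order visits nodes level by level from the root, left to right within each level.
Level 0: W
Level 1: A, H
Level 2: T, F
Level 3: J, S, B, C
Level 4: N, X

W A H T F J S B C N X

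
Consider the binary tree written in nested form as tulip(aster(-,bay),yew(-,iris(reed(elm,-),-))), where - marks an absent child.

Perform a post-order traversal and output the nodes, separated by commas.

bay, aster, elm, reed, iris, yew, tulip

Post-order visits the left subtree, then the right subtree, then the node.
At tulip: go left to aster.
  At aster: no left child.
  At aster: go right to bay.
    bay is a leaf — visit bay.
  Visit aster.
At tulip: go right to yew.
  At yew: no left child.
  At yew: go right to iris.
    At iris: go left to reed.
      At reed: go left to elm.
        elm is a leaf — visit elm.
      At reed: no right child.
      Visit reed.
    At iris: no right child.
    Visit iris.
  Visit yew.
Visit tulip.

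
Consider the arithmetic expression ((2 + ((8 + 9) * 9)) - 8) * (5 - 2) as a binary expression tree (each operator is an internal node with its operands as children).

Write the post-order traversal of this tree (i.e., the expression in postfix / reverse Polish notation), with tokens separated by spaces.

Post-order on an expression tree gives postfix notation: for each operator, emit left operand, right operand, then the operator.

2 8 9 + 9 * + 8 - 5 2 - *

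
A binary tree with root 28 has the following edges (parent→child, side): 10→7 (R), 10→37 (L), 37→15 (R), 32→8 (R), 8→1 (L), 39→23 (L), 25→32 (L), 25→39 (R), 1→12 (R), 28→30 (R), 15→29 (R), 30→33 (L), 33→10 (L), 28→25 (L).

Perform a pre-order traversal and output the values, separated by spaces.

28 25 32 8 1 12 39 23 30 33 10 37 15 29 7

Pre-order visits the node, then its left subtree, then its right subtree.
Visit 28.
At 28: go left to 25.
  Visit 25.
  At 25: go left to 32.
    Visit 32.
    At 32: no left child.
    At 32: go right to 8.
      Visit 8.
      At 8: go left to 1.
        Visit 1.
        At 1: no left child.
        At 1: go right to 12.
          12 is a leaf — visit 12.
      At 8: no right child.
  At 25: go right to 39.
    Visit 39.
    At 39: go left to 23.
      23 is a leaf — visit 23.
    At 39: no right child.
At 28: go right to 30.
  Visit 30.
  At 30: go left to 33.
    Visit 33.
    At 33: go left to 10.
      Visit 10.
      At 10: go left to 37.
        Visit 37.
        At 37: no left child.
        At 37: go right to 15.
          Visit 15.
          At 15: no left child.
          At 15: go right to 29.
            29 is a leaf — visit 29.
      At 10: go right to 7.
        7 is a leaf — visit 7.
    At 33: no right child.
  At 30: no right child.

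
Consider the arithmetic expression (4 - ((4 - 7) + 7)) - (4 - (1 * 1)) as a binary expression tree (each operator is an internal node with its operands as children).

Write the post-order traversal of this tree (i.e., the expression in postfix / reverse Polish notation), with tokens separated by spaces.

Post-order on an expression tree gives postfix notation: for each operator, emit left operand, right operand, then the operator.

4 4 7 - 7 + - 4 1 1 * - -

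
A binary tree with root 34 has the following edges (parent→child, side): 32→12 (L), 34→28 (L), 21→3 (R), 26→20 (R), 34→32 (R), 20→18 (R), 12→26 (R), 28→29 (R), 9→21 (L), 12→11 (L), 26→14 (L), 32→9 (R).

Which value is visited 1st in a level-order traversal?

Level-order visits nodes level by level from the root, left to right within each level.
Level 0: 34
Level 1: 28, 32
Level 2: 29, 12, 9
Level 3: 11, 26, 21
Level 4: 14, 20, 3
Level 5: 18
Full level-order sequence: 34, 28, 32, 29, 12, 9, 11, 26, 21, 14, 20, 3, 18.

34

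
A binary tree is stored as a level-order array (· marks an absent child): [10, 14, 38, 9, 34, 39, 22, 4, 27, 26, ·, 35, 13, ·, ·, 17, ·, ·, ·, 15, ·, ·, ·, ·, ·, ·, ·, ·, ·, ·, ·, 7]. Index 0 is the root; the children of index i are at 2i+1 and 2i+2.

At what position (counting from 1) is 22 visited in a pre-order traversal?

15

Pre-order visits the node, then its left subtree, then its right subtree.
Visit 10.
At 10: go left to 14.
  Visit 14.
  At 14: go left to 9.
    Visit 9.
    At 9: go left to 4.
      Visit 4.
      At 4: go left to 17.
        Visit 17.
        At 17: go left to 7.
          7 is a leaf — visit 7.
        At 17: no right child.
      At 4: no right child.
    At 9: go right to 27.
      27 is a leaf — visit 27.
  At 14: go right to 34.
    Visit 34.
    At 34: go left to 26.
      Visit 26.
      At 26: go left to 15.
        15 is a leaf — visit 15.
      At 26: no right child.
    At 34: no right child.
At 10: go right to 38.
  Visit 38.
  At 38: go left to 39.
    Visit 39.
    At 39: go left to 35.
      35 is a leaf — visit 35.
    At 39: go right to 13.
      13 is a leaf — visit 13.
  At 38: go right to 22.
    22 is a leaf — visit 22.
Full pre-order sequence: 10, 14, 9, 4, 17, 7, 27, 34, 26, 15, 38, 39, 35, 13, 22.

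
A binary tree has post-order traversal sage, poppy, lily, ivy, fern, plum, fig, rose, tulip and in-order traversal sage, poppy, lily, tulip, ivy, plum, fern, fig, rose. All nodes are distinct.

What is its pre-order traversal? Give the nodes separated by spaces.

tulip lily poppy sage rose fig plum ivy fern

The last element of post-order is the root; it splits in-order into left and right subtrees.
Root tulip: left subtree has 3 nodes {sage, poppy, lily}, right has 5 {ivy, plum, fern, fig, rose}.
  Root lily: left subtree has 2 nodes {sage, poppy}, right has 0 { }.
    Root poppy: left subtree has 1 node {sage}, right has 0 { }.
  Root rose: left subtree has 4 nodes {ivy, plum, fern, fig}, right has 0 { }.
    Root fig: left subtree has 3 nodes {ivy, plum, fern}, right has 0 { }.
      Root plum: left subtree has 1 node {ivy}, right has 1 {fern}.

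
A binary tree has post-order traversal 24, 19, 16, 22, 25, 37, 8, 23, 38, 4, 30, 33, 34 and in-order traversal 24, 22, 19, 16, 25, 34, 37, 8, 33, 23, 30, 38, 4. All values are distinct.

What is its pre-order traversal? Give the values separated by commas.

34, 25, 22, 24, 16, 19, 33, 8, 37, 30, 23, 4, 38

The last element of post-order is the root; it splits in-order into left and right subtrees.
Root 34: left subtree has 5 nodes {24, 22, 19, 16, 25}, right has 7 {37, 8, 33, 23, 30, 38, 4}.
  Root 25: left subtree has 4 nodes {24, 22, 19, 16}, right has 0 { }.
    Root 22: left subtree has 1 node {24}, right has 2 {19, 16}.
      Root 16: left subtree has 1 node {19}, right has 0 { }.
  Root 33: left subtree has 2 nodes {37, 8}, right has 4 {23, 30, 38, 4}.
    Root 8: left subtree has 1 node {37}, right has 0 { }.
    Root 30: left subtree has 1 node {23}, right has 2 {38, 4}.
      Root 4: left subtree has 1 node {38}, right has 0 { }.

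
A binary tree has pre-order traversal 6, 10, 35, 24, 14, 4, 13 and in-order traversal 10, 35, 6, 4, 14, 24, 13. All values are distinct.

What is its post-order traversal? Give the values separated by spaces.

35 10 4 14 13 24 6

The first element of pre-order is the root; it splits in-order into left and right subtrees.
Root 6: left subtree has 2 nodes {10, 35}, right has 4 {4, 14, 24, 13}.
  Root 10: left subtree has 0 nodes { }, right has 1 {35}.
  Root 24: left subtree has 2 nodes {4, 14}, right has 1 {13}.
    Root 14: left subtree has 1 node {4}, right has 0 { }.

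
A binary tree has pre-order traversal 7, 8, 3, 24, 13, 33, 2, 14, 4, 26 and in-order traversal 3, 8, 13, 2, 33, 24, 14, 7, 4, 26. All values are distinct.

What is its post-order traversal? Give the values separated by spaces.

The first element of pre-order is the root; it splits in-order into left and right subtrees.
Root 7: left subtree has 7 nodes {3, 8, 13, 2, 33, 24, 14}, right has 2 {4, 26}.
  Root 8: left subtree has 1 node {3}, right has 5 {13, 2, 33, 24, 14}.
    Root 24: left subtree has 3 nodes {13, 2, 33}, right has 1 {14}.
      Root 13: left subtree has 0 nodes { }, right has 2 {2, 33}.
        Root 33: left subtree has 1 node {2}, right has 0 { }.
  Root 4: left subtree has 0 nodes { }, right has 1 {26}.

3 2 33 13 14 24 8 26 4 7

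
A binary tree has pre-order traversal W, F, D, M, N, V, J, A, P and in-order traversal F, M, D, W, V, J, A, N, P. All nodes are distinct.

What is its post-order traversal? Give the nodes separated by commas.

M, D, F, A, J, V, P, N, W

The first element of pre-order is the root; it splits in-order into left and right subtrees.
Root W: left subtree has 3 nodes {F, M, D}, right has 5 {V, J, A, N, P}.
  Root F: left subtree has 0 nodes { }, right has 2 {M, D}.
    Root D: left subtree has 1 node {M}, right has 0 { }.
  Root N: left subtree has 3 nodes {V, J, A}, right has 1 {P}.
    Root V: left subtree has 0 nodes { }, right has 2 {J, A}.
      Root J: left subtree has 0 nodes { }, right has 1 {A}.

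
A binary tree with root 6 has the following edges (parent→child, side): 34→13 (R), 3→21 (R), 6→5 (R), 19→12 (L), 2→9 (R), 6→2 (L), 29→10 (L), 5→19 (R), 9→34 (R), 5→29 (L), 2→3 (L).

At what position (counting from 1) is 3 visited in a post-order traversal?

Post-order visits the left subtree, then the right subtree, then the node.
At 6: go left to 2.
  At 2: go left to 3.
    At 3: no left child.
    At 3: go right to 21.
      21 is a leaf — visit 21.
    Visit 3.
  At 2: go right to 9.
    At 9: no left child.
    At 9: go right to 34.
      At 34: no left child.
      At 34: go right to 13.
        13 is a leaf — visit 13.
      Visit 34.
    Visit 9.
  Visit 2.
At 6: go right to 5.
  At 5: go left to 29.
    At 29: go left to 10.
      10 is a leaf — visit 10.
    At 29: no right child.
    Visit 29.
  At 5: go right to 19.
    At 19: go left to 12.
      12 is a leaf — visit 12.
    At 19: no right child.
    Visit 19.
  Visit 5.
Visit 6.
Full post-order sequence: 21, 3, 13, 34, 9, 2, 10, 29, 12, 19, 5, 6.

2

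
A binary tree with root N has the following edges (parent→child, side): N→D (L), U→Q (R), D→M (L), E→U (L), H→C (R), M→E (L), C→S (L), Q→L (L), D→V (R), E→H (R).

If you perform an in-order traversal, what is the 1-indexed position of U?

In-order visits the left subtree, then the node, then the right subtree.
At N: go left to D.
  At D: go left to M.
    At M: go left to E.
      At E: go left to U.
        At U: no left child.
        Visit U.
        At U: go right to Q.
          At Q: go left to L.
            L is a leaf — visit L.
          Visit Q.
          At Q: no right child.
      Visit E.
      At E: go right to H.
        At H: no left child.
        Visit H.
        At H: go right to C.
          At C: go left to S.
            S is a leaf — visit S.
          Visit C.
          At C: no right child.
    Visit M.
    At M: no right child.
  Visit D.
  At D: go right to V.
    V is a leaf — visit V.
Visit N.
At N: no right child.
Full in-order sequence: U, L, Q, E, H, S, C, M, D, V, N.

1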